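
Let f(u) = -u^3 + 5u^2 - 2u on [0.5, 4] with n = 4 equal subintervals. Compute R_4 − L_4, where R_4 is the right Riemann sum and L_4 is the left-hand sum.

6.890625

R_4 ≈ 29.3876953.
L_4 ≈ 22.4970703.
R_4 − L_4 = 6.890625.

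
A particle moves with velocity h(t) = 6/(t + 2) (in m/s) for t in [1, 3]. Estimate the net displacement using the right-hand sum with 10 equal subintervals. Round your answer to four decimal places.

Δt = (3 − 1)/10 = 0.2.
Right endpoints: 1.2, 1.4, 1.6, 1.8, 2, 2.2, 2.4, 2.6, 2.8, 3.
h(1.2) = 1.875, h(1.4) = 30/17, h(1.6) = 5/3, h(1.8) = 30/19, h(2) = 1.5, h(2.2) = 10/7, h(2.4) = 15/11, h(2.6) = 30/23, h(2.8) = 1.25, h(3) = 1.2.
Sum = Δt · [h(1.2) + h(1.4) + h(1.6) + ...].
Sum ≈ 2.9864.

2.9864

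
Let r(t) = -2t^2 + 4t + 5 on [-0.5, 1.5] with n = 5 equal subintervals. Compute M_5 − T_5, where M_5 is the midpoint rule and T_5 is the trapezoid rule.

0.16

M_5 = 11.72.
T_5 = 11.56.
M_5 − T_5 = 0.16.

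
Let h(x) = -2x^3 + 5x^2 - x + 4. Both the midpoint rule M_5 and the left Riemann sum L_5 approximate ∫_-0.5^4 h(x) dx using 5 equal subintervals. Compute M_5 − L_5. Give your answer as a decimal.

M_5 = -9.298125.
L_5 = 9.99.
M_5 − L_5 = -19.288125.

-19.288125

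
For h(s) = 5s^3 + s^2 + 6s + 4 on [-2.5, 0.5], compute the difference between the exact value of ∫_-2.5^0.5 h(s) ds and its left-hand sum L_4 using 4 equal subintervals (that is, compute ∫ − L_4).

Exact integral: ∫_-2.5^0.5 h(s) ds = -49.5.
L_4 = -87.46875.
Error = -49.5 − (-87.46875) = 37.96875.

37.96875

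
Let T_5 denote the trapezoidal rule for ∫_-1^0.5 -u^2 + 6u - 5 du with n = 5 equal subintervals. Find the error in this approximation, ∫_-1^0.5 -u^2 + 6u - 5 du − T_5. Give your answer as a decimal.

Exact integral: ∫_-1^0.5 f(u) du = -10.125.
T_5 = -10.1475.
Error = -10.125 − (-10.1475) = 0.0225.

0.0225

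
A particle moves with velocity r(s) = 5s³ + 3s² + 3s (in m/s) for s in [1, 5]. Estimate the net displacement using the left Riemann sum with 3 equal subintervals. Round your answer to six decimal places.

527.555556

Δs = (5 − 1)/3 = 4/3.
Left endpoints: 1, 7/3, 11/3.
r(1) = 11, r(7/3) = 2345/27, r(11/3) = 8041/27.
Sum = Δs · [r(1) + r(7/3) + r(11/3)].
Sum ≈ 527.555556.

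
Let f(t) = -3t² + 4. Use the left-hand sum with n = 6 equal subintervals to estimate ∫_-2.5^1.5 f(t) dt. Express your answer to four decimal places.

-7.8889

Δt = (1.5 − (-2.5))/6 = 2/3.
Left endpoints: -2.5, -11/6, -7/6, -0.5, 1/6, 5/6.
f(-2.5) = -14.75, f(-11/6) = -73/12, f(-7/6) = -1/12, f(-0.5) = 3.25, f(1/6) = 47/12, f(5/6) = 23/12.
Sum = Δt · [f(-2.5) + f(-11/6) + f(-7/6) + ...].
Sum ≈ -7.8889.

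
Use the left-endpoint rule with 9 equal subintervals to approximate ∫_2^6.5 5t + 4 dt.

108

Δt = (6.5 − 2)/9 = 0.5.
Left endpoints: 2, 2.5, 3, 3.5, 4, 4.5, 5, 5.5, 6.
f(2) = 14, f(2.5) = 16.5, f(3) = 19, f(3.5) = 21.5, f(4) = 24, f(4.5) = 26.5, f(5) = 29, f(5.5) = 31.5, f(6) = 34.
Sum = Δt · [f(2) + f(2.5) + f(3) + ...].
Sum = 108.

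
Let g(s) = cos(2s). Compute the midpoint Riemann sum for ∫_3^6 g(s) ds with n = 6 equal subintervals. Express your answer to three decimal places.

-0.134

Δs = (6 − 3)/6 = 0.5.
Midpoints: 3.25, 3.75, 4.25, 4.75, 5.25, 5.75.
g(3.25) ≈ 0.977, g(3.75) ≈ 0.347, g(4.25) ≈ -0.602, g(4.75) ≈ -0.997, g(5.25) ≈ -0.476, g(5.75) ≈ 0.483.
Sum = Δs · [g(3.25) + g(3.75) + g(4.25) + ...].
Sum ≈ -0.134.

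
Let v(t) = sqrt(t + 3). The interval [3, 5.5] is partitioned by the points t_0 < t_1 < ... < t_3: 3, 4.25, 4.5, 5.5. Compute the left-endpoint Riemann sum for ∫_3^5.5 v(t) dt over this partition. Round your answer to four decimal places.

Subinterval widths: 1.25, 0.25, 1.
Left endpoints: 3, 4.25, 4.5.
v(3) ≈ 2.4495, v(4.25) ≈ 2.6926, v(4.5) ≈ 2.7386.
Sum = Σ Δt_i · v(t_i).
Sum ≈ 6.4736.

6.4736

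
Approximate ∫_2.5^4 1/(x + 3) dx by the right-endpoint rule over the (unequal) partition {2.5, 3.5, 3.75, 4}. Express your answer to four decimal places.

0.2266

Subinterval widths: 1, 0.25, 0.25.
Right endpoints: 3.5, 3.75, 4.
f(3.5) = 2/13, f(3.75) = 4/27, f(4) = 1/7.
Sum = Σ Δx_i · f(x_i).
Sum ≈ 0.2266.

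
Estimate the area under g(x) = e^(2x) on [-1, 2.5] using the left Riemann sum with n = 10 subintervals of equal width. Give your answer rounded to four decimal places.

Δx = (2.5 − (-1))/10 = 0.35.
Left endpoints: -1, -0.65, -0.3, 0.05, 0.4, 0.75, 1.1, 1.45, 1.8, 2.15.
g(-1) ≈ 0.1353, g(-0.65) ≈ 0.2725, g(-0.3) ≈ 0.5488, g(0.05) ≈ 1.1052, g(0.4) ≈ 2.2255, g(0.75) ≈ 4.4817, g(1.1) ≈ 9.0250, g(1.45) ≈ 18.1741, g(1.8) ≈ 36.5982, g(2.15) ≈ 73.6998.
Sum = Δx · [g(-1) + g(-0.65) + g(-0.3) + ...].
Sum ≈ 51.1932.

51.1932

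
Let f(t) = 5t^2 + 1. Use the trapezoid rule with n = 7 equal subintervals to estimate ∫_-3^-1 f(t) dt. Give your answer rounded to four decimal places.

45.4694

Δt = (-1 − (-3))/7 = 2/7.
f(-3) = 46, f(-19/7) = 1854/49, f(-17/7) = 1494/49, f(-15/7) = 1174/49, f(-13/7) = 894/49, f(-11/7) = 654/49, f(-9/7) = 454/49, f(-1) = 6.
T_7 = (Δt/2)·[f(t_0) + 2f(t_1) + ... + 2f(t_{6}) + f(t_7)].
Sum ≈ 45.4694.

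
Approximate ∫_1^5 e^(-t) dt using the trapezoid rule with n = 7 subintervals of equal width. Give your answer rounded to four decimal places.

0.3709

Δt = (5 − 1)/7 = 4/7.
f(1) ≈ 0.3679, f(11/7) ≈ 0.2077, f(15/7) ≈ 0.1173, f(19/7) ≈ 0.0663, f(23/7) ≈ 0.0374, f(27/7) ≈ 0.0211, f(31/7) ≈ 0.0119, f(5) ≈ 0.0067.
T_7 = (Δt/2)·[f(t_0) + 2f(t_1) + ... + 2f(t_{6}) + f(t_7)].
Sum ≈ 0.3709.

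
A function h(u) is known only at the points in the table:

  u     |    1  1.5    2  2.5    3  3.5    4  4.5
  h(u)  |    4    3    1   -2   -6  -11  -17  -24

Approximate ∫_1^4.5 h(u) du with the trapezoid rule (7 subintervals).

Δu = 0.5.
T_7 = (0.5/2)·[4 + 2·3 + 2·1 + 2·(-2) + 2·(-6) + 2·(-11) + 2·(-17) + (-24)] = -21.

-21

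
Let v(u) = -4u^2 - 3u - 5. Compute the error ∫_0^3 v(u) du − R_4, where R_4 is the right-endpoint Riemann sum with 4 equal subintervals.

Exact integral: ∫_0^3 v(u) du = -64.5.
R_4 = -82.5.
Error = -64.5 − (-82.5) = 18.

18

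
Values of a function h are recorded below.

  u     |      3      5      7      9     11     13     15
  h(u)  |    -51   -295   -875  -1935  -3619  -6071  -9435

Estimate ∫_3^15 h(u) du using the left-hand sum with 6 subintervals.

Δu = 2.
Sum = 2·[(-51) + (-295) + (-875) + (-1935) + (-3619) + (-6071)] = -25692.

-25692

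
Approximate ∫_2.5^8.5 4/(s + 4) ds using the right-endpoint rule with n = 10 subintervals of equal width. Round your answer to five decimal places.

2.52916

Δs = (8.5 − 2.5)/10 = 0.6.
Right endpoints: 3.1, 3.7, 4.3, 4.9, 5.5, 6.1, 6.7, 7.3, 7.9, 8.5.
f(3.1) = 40/71, f(3.7) = 40/77, f(4.3) = 40/83, f(4.9) = 40/89, f(5.5) = 8/19, f(6.1) = 40/101, f(6.7) = 40/107, f(7.3) = 40/113, f(7.9) = 40/119, f(8.5) = 0.32.
Sum = Δs · [f(3.1) + f(3.7) + f(4.3) + ...].
Sum ≈ 2.52916.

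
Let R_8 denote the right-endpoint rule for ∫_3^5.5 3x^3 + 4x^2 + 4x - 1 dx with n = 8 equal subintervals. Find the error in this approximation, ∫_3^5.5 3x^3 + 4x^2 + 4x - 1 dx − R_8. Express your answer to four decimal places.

Exact integral: ∫_3^5.5 f(x) dx ≈ 851.380208.
R_8 ≈ 933.275146.
Error ≈ 851.380208 − 933.275146 ≈ -81.8949.

-81.8949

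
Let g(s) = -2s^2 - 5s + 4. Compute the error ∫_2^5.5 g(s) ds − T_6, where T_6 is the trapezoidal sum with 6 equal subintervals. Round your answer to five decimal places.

0.39699

Exact integral: ∫_2^5.5 g(s) ds ≈ -157.2083333.
T_6 ≈ -157.6053241.
Error ≈ -157.2083333 − (-157.6053241) ≈ 0.39699.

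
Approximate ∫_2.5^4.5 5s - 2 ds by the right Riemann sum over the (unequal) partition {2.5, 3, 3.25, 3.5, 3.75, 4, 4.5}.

32.875

Subinterval widths: 0.5, 0.25, 0.25, 0.25, 0.25, 0.5.
Right endpoints: 3, 3.25, 3.5, 3.75, 4, 4.5.
f(3) = 13, f(3.25) = 14.25, f(3.5) = 15.5, f(3.75) = 16.75, f(4) = 18, f(4.5) = 20.5.
Sum = Σ Δs_i · f(s_i).
Sum = 32.875.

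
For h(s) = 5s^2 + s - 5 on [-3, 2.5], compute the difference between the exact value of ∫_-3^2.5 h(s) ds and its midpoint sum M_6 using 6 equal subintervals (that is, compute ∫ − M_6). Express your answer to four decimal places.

1.9256

Exact integral: ∫_-3^2.5 h(s) ds ≈ 42.166667.
M_6 ≈ 40.241030.
Error ≈ 42.166667 − 40.241030 ≈ 1.9256.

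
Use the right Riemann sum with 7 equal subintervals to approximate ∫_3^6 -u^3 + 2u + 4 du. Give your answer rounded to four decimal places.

-305.2041

Δu = (6 − 3)/7 = 3/7.
Right endpoints: 24/7, 27/7, 30/7, 33/7, 36/7, 39/7, 6.
f(24/7) = -10100/343, f(27/7) = -15665/343, f(30/7) = -22688/343, f(33/7) = -31331/343, f(36/7) = -41756/343, f(39/7) = -54125/343, f(6) = -200.
Sum = Δu · [f(24/7) + f(27/7) + f(30/7) + ...].
Sum ≈ -305.2041.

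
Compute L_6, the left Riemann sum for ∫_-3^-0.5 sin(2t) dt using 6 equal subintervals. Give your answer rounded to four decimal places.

0.4312

Δt = (-0.5 − (-3))/6 = 5/12.
Left endpoints: -3, -31/12, -13/6, -1.75, -4/3, -11/12.
f(-3) ≈ 0.2794, f(-31/12) ≈ 0.8986, f(-13/6) ≈ 0.9290, f(-1.75) ≈ 0.3508, f(-4/3) ≈ -0.4573, f(-11/12) ≈ -0.9657.
Sum = Δt · [f(-3) + f(-31/12) + f(-13/6) + ...].
Sum ≈ 0.4312.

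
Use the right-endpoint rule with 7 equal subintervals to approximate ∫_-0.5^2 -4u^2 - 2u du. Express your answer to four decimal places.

-18.3673

Δu = (2 − (-0.5))/7 = 5/14.
Right endpoints: -1/7, 3/14, 4/7, 13/14, 9/7, 23/14, 2.
f(-1/7) = 10/49, f(3/14) = -30/49, f(4/7) = -120/49, f(13/14) = -260/49, f(9/7) = -450/49, f(23/14) = -690/49, f(2) = -20.
Sum = Δu · [f(-1/7) + f(3/14) + f(4/7) + ...].
Sum ≈ -18.3673.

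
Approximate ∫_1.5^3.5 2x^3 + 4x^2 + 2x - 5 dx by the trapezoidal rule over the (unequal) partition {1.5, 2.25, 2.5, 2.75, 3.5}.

127.9375

Subinterval widths: 0.75, 0.25, 0.25, 0.75.
f(1.5) = 13.75, f(2.25) = 42.53125, f(2.5) = 56.25, f(2.75) = 72.34375, f(3.5) = 136.75.
On each subinterval the trapezoid contributes (Δx_i/2)·[f(x_{i-1}) + f(x_i)].
Sum = 127.9375.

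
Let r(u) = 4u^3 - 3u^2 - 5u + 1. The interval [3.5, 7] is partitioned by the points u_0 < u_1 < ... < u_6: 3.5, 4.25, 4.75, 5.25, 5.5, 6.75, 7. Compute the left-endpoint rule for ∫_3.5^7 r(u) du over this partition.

1442.34375

Subinterval widths: 0.75, 0.5, 0.5, 0.25, 1.25, 0.25.
Left endpoints: 3.5, 4.25, 4.75, 5.25, 5.5, 6.75.
r(3.5) = 118.25, r(4.25) = 232.625, r(4.75) = 338.25, r(5.25) = 470.875, r(5.5) = 548.25, r(6.75) = 1060.75.
Sum = Σ Δu_i · r(u_i).
Sum = 1442.34375.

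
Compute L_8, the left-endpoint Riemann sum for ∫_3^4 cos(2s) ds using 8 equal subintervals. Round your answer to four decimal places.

Δs = (4 − 3)/8 = 0.125.
Left endpoints: 3, 3.125, 3.25, 3.375, 3.5, 3.625, 3.75, 3.875.
f(3) ≈ 0.9602, f(3.125) ≈ 0.9994, f(3.25) ≈ 0.9766, f(3.375) ≈ 0.8930, f(3.5) ≈ 0.7539, f(3.625) ≈ 0.5679, f(3.75) ≈ 0.3466, f(3.875) ≈ 0.1038.
Sum = Δs · [f(3) + f(3.125) + f(3.25) + ...].
Sum ≈ 0.7002.

0.7002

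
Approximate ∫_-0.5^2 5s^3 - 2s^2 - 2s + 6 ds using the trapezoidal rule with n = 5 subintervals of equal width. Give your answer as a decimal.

26.71875

Δs = (2 − (-0.5))/5 = 0.5.
f(-0.5) = 5.875, f(0) = 6, f(0.5) = 5.125, f(1) = 7, f(1.5) = 15.375, f(2) = 34.
T_5 = (Δs/2)·[f(s_0) + 2f(s_1) + ... + 2f(s_{4}) + f(s_5)].
Sum = 26.71875.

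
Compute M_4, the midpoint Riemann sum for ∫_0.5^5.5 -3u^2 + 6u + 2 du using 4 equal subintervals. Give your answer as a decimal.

Δu = (5.5 − 0.5)/4 = 1.25.
Midpoints: 1.125, 2.375, 3.625, 4.875.
f(1.125) = 4.953125, f(2.375) = -0.671875, f(3.625) = -15.671875, f(4.875) = -40.046875.
Sum = Δu · [f(1.125) + f(2.375) + f(3.625) + f(4.875)].
Sum = -64.296875.

-64.296875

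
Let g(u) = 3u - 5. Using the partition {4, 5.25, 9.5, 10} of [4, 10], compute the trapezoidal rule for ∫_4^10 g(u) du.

Subinterval widths: 1.25, 4.25, 0.5.
g(4) = 7, g(5.25) = 10.75, g(9.5) = 23.5, g(10) = 25.
On each subinterval the trapezoid contributes (Δu_i/2)·[g(u_{i-1}) + g(u_i)].
Sum = 96.

96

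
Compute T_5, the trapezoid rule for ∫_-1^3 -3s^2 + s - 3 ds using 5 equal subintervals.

Δs = (3 − (-1))/5 = 0.8.
f(-1) = -7, f(-0.2) = -3.32, f(0.6) = -3.48, f(1.4) = -7.48, f(2.2) = -15.32, f(3) = -27.
T_5 = (Δs/2)·[f(s_0) + 2f(s_1) + ... + 2f(s_{4}) + f(s_5)].
Sum = -37.28.

-37.28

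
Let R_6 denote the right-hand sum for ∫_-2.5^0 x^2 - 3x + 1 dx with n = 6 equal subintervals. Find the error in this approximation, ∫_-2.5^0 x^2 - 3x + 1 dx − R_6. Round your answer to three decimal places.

2.792

Exact integral: ∫_-2.5^0 f(x) dx ≈ 17.08333.
R_6 ≈ 14.29109.
Error ≈ 17.08333 − 14.29109 ≈ 2.792.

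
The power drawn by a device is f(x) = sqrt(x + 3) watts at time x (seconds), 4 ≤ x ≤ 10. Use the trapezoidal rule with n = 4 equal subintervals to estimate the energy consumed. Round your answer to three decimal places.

18.892

Δx = (10 − 4)/4 = 1.5.
f(4) ≈ 2.646, f(5.5) ≈ 2.915, f(7) ≈ 3.162, f(8.5) ≈ 3.391, f(10) ≈ 3.606.
T_4 = (Δx/2)·[f(x_0) + 2f(x_1) + 2f(x_2) + 2f(x_3) + f(x_4)].
Sum ≈ 18.892.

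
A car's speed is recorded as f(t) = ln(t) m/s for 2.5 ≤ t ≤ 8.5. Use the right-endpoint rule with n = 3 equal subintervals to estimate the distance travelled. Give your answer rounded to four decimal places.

Δt = (8.5 − 2.5)/3 = 2.
Right endpoints: 4.5, 6.5, 8.5.
f(4.5) ≈ 1.5041, f(6.5) ≈ 1.8718, f(8.5) ≈ 2.1401.
Sum = Δt · [f(4.5) + f(6.5) + f(8.5)].
Sum ≈ 11.0319.

11.0319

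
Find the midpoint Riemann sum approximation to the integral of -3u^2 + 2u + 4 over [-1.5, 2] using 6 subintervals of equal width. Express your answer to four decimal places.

4.6727

Δu = (2 − (-1.5))/6 = 7/12.
Midpoints: -29/24, -0.625, -1/24, 13/24, 1.125, 41/24.
f(-29/24) = -2.796875, f(-0.625) = 1.578125, f(-1/24) = 751/192, f(13/24) = 4.203125, f(1.125) = 2.453125, f(41/24) = -257/192.
Sum = Δu · [f(-29/24) + f(-0.625) + f(-1/24) + ...].
Sum ≈ 4.6727.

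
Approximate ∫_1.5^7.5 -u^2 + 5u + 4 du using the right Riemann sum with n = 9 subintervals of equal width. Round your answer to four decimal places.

11.0556

Δu = (7.5 − 1.5)/9 = 2/3.
Right endpoints: 13/6, 17/6, 3.5, 25/6, 29/6, 5.5, 37/6, 41/6, 7.5.
f(13/6) = 365/36, f(17/6) = 365/36, f(3.5) = 9.25, f(25/6) = 269/36, f(29/6) = 173/36, f(5.5) = 1.25, f(37/6) = -115/36, f(41/6) = -307/36, f(7.5) = -14.75.
Sum = Δu · [f(13/6) + f(17/6) + f(3.5) + ...].
Sum ≈ 11.0556.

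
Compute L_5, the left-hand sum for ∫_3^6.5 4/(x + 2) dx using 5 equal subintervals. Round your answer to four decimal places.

Δx = (6.5 − 3)/5 = 0.7.
Left endpoints: 3, 3.7, 4.4, 5.1, 5.8.
f(3) = 0.8, f(3.7) = 40/57, f(4.4) = 0.625, f(5.1) = 40/71, f(5.8) = 20/39.
Sum = Δx · [f(3) + f(3.7) + f(4.4) + f(5.1) + f(5.8)].
Sum ≈ 2.2421.

2.2421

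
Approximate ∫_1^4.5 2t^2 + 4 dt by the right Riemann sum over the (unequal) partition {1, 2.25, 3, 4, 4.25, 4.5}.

91.3125

Subinterval widths: 1.25, 0.75, 1, 0.25, 0.25.
Right endpoints: 2.25, 3, 4, 4.25, 4.5.
f(2.25) = 14.125, f(3) = 22, f(4) = 36, f(4.25) = 40.125, f(4.5) = 44.5.
Sum = Σ Δt_i · f(t_i).
Sum = 91.3125.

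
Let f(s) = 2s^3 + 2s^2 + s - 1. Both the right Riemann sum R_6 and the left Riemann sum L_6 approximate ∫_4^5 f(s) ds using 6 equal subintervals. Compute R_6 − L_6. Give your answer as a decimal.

23.5

R_6 ≈ 240.5509259.
L_6 ≈ 217.0509259.
R_6 − L_6 = 23.5.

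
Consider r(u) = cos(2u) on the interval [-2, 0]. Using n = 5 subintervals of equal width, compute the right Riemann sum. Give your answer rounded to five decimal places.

Δu = (0 − (-2))/5 = 0.4.
Right endpoints: -1.6, -1.2, -0.8, -0.4, 0.
r(-1.6) ≈ -0.99829, r(-1.2) ≈ -0.73739, r(-0.8) ≈ -0.02920, r(-0.4) ≈ 0.69671, r(0) ≈ 1.00000.
Sum = Δu · [r(-1.6) + r(-1.2) + r(-0.8) + r(-0.4) + r(0)].
Sum ≈ -0.02727.

-0.02727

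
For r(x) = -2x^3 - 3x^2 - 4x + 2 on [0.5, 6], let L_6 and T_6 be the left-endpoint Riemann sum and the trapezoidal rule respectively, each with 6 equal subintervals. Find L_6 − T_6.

257.125

L_6 ≈ -684.54948.
T_6 ≈ -941.67448.
L_6 − T_6 = 257.125.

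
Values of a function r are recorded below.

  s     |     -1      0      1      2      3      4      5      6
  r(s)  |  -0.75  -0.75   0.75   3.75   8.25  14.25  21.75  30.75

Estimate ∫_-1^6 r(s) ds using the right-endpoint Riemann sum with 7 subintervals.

78.75

Δs = 1.
Sum = 1·[(-0.75) + 0.75 + 3.75 + 8.25 + 14.25 + 21.75 + 30.75] = 78.75.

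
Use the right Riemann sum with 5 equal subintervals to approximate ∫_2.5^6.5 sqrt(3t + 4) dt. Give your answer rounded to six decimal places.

Δt = (6.5 − 2.5)/5 = 0.8.
Right endpoints: 3.3, 4.1, 4.9, 5.7, 6.5.
f(3.3) ≈ 3.728270, f(4.1) ≈ 4.037326, f(4.9) ≈ 4.324350, f(5.7) ≈ 4.593474, f(6.5) ≈ 4.847680.
Sum = Δt · [f(3.3) + f(4.1) + f(4.9) + f(5.7) + f(6.5)].
Sum ≈ 17.224879.

17.224879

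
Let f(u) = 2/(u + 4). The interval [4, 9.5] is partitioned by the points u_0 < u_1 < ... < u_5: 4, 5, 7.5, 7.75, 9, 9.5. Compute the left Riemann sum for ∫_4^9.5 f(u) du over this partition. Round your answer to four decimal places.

1.1387

Subinterval widths: 1, 2.5, 0.25, 1.25, 0.5.
Left endpoints: 4, 5, 7.5, 7.75, 9.
f(4) = 0.25, f(5) = 2/9, f(7.5) = 4/23, f(7.75) = 8/47, f(9) = 2/13.
Sum = Σ Δu_i · f(u_i).
Sum ≈ 1.1387.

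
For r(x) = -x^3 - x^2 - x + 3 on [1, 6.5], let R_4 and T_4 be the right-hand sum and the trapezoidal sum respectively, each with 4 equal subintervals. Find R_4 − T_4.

R_4 ≈ -782.836914.
T_4 ≈ -562.579102.
R_4 − T_4 = -220.2578125.

-220.2578125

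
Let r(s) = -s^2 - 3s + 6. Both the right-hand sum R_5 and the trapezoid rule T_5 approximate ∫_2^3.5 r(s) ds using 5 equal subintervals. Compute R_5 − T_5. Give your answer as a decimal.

R_5 = -16.935.
T_5 = -15.0225.
R_5 − T_5 = -1.9125.

-1.9125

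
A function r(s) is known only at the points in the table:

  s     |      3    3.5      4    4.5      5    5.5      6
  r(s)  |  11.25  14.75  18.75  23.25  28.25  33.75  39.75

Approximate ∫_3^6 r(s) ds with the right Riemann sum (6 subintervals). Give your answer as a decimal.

Δs = 0.5.
Sum = 0.5·[14.75 + 18.75 + 23.25 + 28.25 + 33.75 + 39.75] = 79.25.

79.25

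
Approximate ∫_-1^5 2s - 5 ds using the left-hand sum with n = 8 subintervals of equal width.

Δs = (5 − (-1))/8 = 0.75.
Left endpoints: -1, -0.25, 0.5, 1.25, 2, 2.75, 3.5, 4.25.
f(-1) = -7, f(-0.25) = -5.5, f(0.5) = -4, f(1.25) = -2.5, f(2) = -1, f(2.75) = 0.5, f(3.5) = 2, f(4.25) = 3.5.
Sum = Δs · [f(-1) + f(-0.25) + f(0.5) + ...].
Sum = -10.5.

-10.5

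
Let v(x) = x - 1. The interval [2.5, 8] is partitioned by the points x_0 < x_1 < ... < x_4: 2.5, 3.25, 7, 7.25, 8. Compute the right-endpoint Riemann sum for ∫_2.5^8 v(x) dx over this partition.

Subinterval widths: 0.75, 3.75, 0.25, 0.75.
Right endpoints: 3.25, 7, 7.25, 8.
v(3.25) = 2.25, v(7) = 6, v(7.25) = 6.25, v(8) = 7.
Sum = Σ Δx_i · v(x_i).
Sum = 31.

31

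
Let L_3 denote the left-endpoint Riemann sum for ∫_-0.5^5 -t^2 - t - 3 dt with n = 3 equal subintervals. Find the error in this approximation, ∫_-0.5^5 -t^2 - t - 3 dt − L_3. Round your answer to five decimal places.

Exact integral: ∫_-0.5^5 f(t) dt ≈ -70.5833333.
L_3 ≈ -45.9351852.
Error ≈ -70.5833333 − (-45.9351852) ≈ -24.64815.

-24.64815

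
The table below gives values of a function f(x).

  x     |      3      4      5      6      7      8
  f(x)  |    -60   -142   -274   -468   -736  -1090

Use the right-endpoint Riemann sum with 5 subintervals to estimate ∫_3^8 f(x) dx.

-2710

Δx = 1.
Sum = 1·[(-142) + (-274) + (-468) + (-736) + (-1090)] = -2710.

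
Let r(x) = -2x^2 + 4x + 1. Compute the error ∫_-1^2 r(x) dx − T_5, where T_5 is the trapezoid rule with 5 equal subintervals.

Exact integral: ∫_-1^2 r(x) dx = 3.
T_5 = 2.64.
Error = 3 − 2.64 = 0.36.

0.36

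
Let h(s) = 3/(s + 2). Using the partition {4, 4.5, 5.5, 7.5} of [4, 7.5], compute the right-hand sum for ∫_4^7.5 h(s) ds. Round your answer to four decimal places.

Subinterval widths: 0.5, 1, 2.
Right endpoints: 4.5, 5.5, 7.5.
h(4.5) = 6/13, h(5.5) = 0.4, h(7.5) = 6/19.
Sum = Σ Δs_i · h(s_i).
Sum ≈ 1.2623.

1.2623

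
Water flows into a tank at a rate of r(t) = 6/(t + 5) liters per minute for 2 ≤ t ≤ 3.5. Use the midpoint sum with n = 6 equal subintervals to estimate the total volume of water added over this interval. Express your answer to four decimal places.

1.1648

Δt = (3.5 − 2)/6 = 0.25.
Midpoints: 2.125, 2.375, 2.625, 2.875, 3.125, 3.375.
r(2.125) = 16/19, r(2.375) = 48/59, r(2.625) = 48/61, r(2.875) = 16/21, r(3.125) = 48/65, r(3.375) = 48/67.
Sum = Δt · [r(2.125) + r(2.375) + r(2.625) + ...].
Sum ≈ 1.1648.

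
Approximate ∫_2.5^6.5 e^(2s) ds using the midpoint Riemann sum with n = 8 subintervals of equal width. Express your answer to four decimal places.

Δs = (6.5 − 2.5)/8 = 0.5.
Midpoints: 2.75, 3.25, 3.75, 4.25, 4.75, 5.25, 5.75, 6.25.
f(2.75) ≈ 244.6919, f(3.25) ≈ 665.1416, f(3.75) ≈ 1808.0424, f(4.25) ≈ 4914.7688, f(4.75) ≈ 13359.7268, f(5.25) ≈ 36315.5027, f(5.75) ≈ 98715.7710, f(6.25) ≈ 268337.2865.
Sum = Δs · [f(2.75) + f(3.25) + f(3.75) + ...].
Sum ≈ 212180.4659.

212180.4659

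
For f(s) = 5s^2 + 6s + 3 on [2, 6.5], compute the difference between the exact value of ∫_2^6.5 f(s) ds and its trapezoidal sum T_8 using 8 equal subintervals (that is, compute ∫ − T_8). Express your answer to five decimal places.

-1.18652

Exact integral: ∫_2^6.5 f(s) ds = 572.625.
T_8 ≈ 573.8115234.
Error ≈ 572.625 − 573.8115234 ≈ -1.18652.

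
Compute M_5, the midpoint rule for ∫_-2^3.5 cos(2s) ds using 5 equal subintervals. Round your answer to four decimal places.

-0.0616

Δs = (3.5 − (-2))/5 = 1.1.
Midpoints: -1.45, -0.35, 0.75, 1.85, 2.95.
f(-1.45) ≈ -0.9710, f(-0.35) ≈ 0.7648, f(0.75) ≈ 0.0707, f(1.85) ≈ -0.8481, f(2.95) ≈ 0.9275.
Sum = Δs · [f(-1.45) + f(-0.35) + f(0.75) + f(1.85) + f(2.95)].
Sum ≈ -0.0616.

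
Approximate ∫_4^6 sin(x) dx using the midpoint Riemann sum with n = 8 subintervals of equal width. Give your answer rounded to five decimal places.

Δx = (6 − 4)/8 = 0.25.
Midpoints: 4.125, 4.375, 4.625, 4.875, 5.125, 5.375, 5.625, 5.875.
f(4.125) ≈ -0.83239, f(4.375) ≈ -0.94362, f(4.625) ≈ -0.99618, f(4.875) ≈ -0.98681, f(5.125) ≈ -0.91608, f(5.375) ≈ -0.78839, f(5.625) ≈ -0.61168, f(5.875) ≈ -0.39694.
Sum = Δx · [f(4.125) + f(4.375) + f(4.625) + ...].
Sum ≈ -1.61802.

-1.61802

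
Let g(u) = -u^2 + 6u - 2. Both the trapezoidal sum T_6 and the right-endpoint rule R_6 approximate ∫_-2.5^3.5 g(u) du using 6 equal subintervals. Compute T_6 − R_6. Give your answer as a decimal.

T_6 = -14.5.
R_6 = 0.5.
T_6 − R_6 = -15.

-15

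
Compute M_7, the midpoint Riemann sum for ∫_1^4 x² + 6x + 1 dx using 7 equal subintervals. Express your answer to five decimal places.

Δx = (4 − 1)/7 = 3/7.
Midpoints: 17/14, 23/14, 29/14, 2.5, 41/14, 47/14, 53/14.
f(17/14) = 1913/196, f(23/14) = 2657/196, f(29/14) = 3473/196, f(2.5) = 22.25, f(41/14) = 5321/196, f(47/14) = 6353/196, f(53/14) = 7457/196.
Sum = Δx · [f(17/14) + f(23/14) + f(29/14) + ...].
Sum ≈ 68.95408.

68.95408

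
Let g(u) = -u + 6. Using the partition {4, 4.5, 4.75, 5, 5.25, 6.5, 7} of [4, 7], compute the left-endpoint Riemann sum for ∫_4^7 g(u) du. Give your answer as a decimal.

Subinterval widths: 0.5, 0.25, 0.25, 0.25, 1.25, 0.5.
Left endpoints: 4, 4.5, 4.75, 5, 5.25, 6.5.
g(4) = 2, g(4.5) = 1.5, g(4.75) = 1.25, g(5) = 1, g(5.25) = 0.75, g(6.5) = -0.5.
Sum = Σ Δu_i · g(u_i).
Sum = 2.625.

2.625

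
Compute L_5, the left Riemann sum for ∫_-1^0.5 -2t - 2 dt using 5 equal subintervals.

-1.8

Δt = (0.5 − (-1))/5 = 0.3.
Left endpoints: -1, -0.7, -0.4, -0.1, 0.2.
f(-1) = 0, f(-0.7) = -0.6, f(-0.4) = -1.2, f(-0.1) = -1.8, f(0.2) = -2.4.
Sum = Δt · [f(-1) + f(-0.7) + f(-0.4) + f(-0.1) + f(0.2)].
Sum = -1.8.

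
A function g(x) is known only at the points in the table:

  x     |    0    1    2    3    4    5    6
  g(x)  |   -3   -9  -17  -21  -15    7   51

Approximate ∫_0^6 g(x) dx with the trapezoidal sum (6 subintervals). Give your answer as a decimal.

Δx = 1.
T_6 = (1/2)·[(-3) + 2·(-9) + 2·(-17) + 2·(-21) + 2·(-15) + 2·7 + 51] = -31.

-31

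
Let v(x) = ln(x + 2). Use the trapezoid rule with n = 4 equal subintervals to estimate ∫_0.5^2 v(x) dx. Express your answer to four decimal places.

Δx = (2 − 0.5)/4 = 0.375.
v(0.5) ≈ 0.9163, v(0.875) ≈ 1.0561, v(1.25) ≈ 1.1787, v(1.625) ≈ 1.2879, v(2) ≈ 1.3863.
T_4 = (Δx/2)·[v(x_0) + 2v(x_1) + 2v(x_2) + 2v(x_3) + v(x_4)].
Sum ≈ 1.7527.

1.7527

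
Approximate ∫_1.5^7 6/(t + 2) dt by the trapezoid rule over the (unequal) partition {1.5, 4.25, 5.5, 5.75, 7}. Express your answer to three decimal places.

Subinterval widths: 2.75, 1.25, 0.25, 1.25.
f(1.5) = 12/7, f(4.25) = 0.96, f(5.5) = 0.8, f(5.75) = 24/31, f(7) = 2/3.
On each subinterval the trapezoid contributes (Δt_i/2)·[f(t_{i-1}) + f(t_i)].
Sum ≈ 5.874.

5.874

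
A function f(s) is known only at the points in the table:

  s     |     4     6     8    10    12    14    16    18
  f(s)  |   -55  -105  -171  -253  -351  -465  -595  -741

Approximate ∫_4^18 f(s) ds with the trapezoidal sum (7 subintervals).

-4676

Δs = 2.
T_7 = (2/2)·[(-55) + 2·(-105) + 2·(-171) + 2·(-253) + 2·(-351) + 2·(-465) + 2·(-595) + (-741)] = -4676.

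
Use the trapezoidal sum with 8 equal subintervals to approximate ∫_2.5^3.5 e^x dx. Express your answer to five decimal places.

20.96021

Δx = (3.5 − 2.5)/8 = 0.125.
f(2.5) ≈ 12.18249, f(2.625) ≈ 13.80457, f(2.75) ≈ 15.64263, f(2.875) ≈ 17.72542, f(3) ≈ 20.08554, f(3.125) ≈ 22.75990, f(3.25) ≈ 25.79034, f(3.375) ≈ 29.22428, f(3.5) ≈ 33.11545.
T_8 = (Δx/2)·[f(x_0) + 2f(x_1) + ... + 2f(x_{7}) + f(x_8)].
Sum ≈ 20.96021.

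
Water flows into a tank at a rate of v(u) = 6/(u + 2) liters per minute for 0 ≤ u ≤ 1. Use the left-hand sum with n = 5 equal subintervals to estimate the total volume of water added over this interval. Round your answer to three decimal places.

2.536

Δu = (1 − 0)/5 = 0.2.
Left endpoints: 0, 0.2, 0.4, 0.6, 0.8.
v(0) = 3, v(0.2) = 30/11, v(0.4) = 2.5, v(0.6) = 30/13, v(0.8) = 15/7.
Sum = Δu · [v(0) + v(0.2) + v(0.4) + v(0.6) + v(0.8)].
Sum ≈ 2.536.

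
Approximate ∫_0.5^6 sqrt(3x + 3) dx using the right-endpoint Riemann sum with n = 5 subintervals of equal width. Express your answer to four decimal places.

20.5799

Δx = (6 − 0.5)/5 = 1.1.
Right endpoints: 1.6, 2.7, 3.8, 4.9, 6.
f(1.6) ≈ 2.7928, f(2.7) ≈ 3.3317, f(3.8) ≈ 3.7947, f(4.9) ≈ 4.2071, f(6) ≈ 4.5826.
Sum = Δx · [f(1.6) + f(2.7) + f(3.8) + f(4.9) + f(6)].
Sum ≈ 20.5799.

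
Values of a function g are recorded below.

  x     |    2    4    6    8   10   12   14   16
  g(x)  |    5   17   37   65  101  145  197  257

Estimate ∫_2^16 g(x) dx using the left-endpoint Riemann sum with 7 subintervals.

Δx = 2.
Sum = 2·[5 + 17 + 37 + 65 + 101 + 145 + 197] = 1134.

1134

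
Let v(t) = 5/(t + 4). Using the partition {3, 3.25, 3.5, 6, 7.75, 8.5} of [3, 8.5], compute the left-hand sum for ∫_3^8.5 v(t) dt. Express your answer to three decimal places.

3.212

Subinterval widths: 0.25, 0.25, 2.5, 1.75, 0.75.
Left endpoints: 3, 3.25, 3.5, 6, 7.75.
v(3) = 5/7, v(3.25) = 20/29, v(3.5) = 2/3, v(6) = 0.5, v(7.75) = 20/47.
Sum = Σ Δt_i · v(t_i).
Sum ≈ 3.212.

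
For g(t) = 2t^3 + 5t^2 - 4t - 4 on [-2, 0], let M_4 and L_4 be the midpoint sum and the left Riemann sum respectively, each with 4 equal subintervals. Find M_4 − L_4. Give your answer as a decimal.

M_4 = 5.375.
L_4 = 8.25.
M_4 − L_4 = -2.875.

-2.875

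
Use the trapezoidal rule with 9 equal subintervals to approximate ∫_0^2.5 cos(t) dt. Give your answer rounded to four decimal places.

Δt = (2.5 − 0)/9 = 5/18.
f(0) ≈ 1.0000, f(5/18) ≈ 0.9617, f(5/9) ≈ 0.8496, f(5/6) ≈ 0.6724, f(10/9) ≈ 0.4437, f(25/18) ≈ 0.1809, f(5/3) ≈ -0.0957, f(35/18) ≈ -0.3650, f(20/9) ≈ -0.6063, f(2.5) ≈ -0.8011.
T_9 = (Δt/2)·[f(t_0) + 2f(t_1) + ... + 2f(t_{8}) + f(t_9)].
Sum ≈ 0.5946.

0.5946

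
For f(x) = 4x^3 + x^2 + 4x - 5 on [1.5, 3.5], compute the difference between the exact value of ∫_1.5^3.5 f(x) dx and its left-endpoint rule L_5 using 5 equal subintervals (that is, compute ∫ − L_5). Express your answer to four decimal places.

Exact integral: ∫_1.5^3.5 f(x) dx ≈ 168.166667.
L_5 = 134.62.
Error ≈ 168.166667 − 134.62 ≈ 33.5467.

33.5467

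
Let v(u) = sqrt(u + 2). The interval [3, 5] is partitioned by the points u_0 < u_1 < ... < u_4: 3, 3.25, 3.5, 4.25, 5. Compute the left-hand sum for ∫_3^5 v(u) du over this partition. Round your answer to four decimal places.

4.7657

Subinterval widths: 0.25, 0.25, 0.75, 0.75.
Left endpoints: 3, 3.25, 3.5, 4.25.
v(3) ≈ 2.2361, v(3.25) ≈ 2.2913, v(3.5) ≈ 2.3452, v(4.25) ≈ 2.5000.
Sum = Σ Δu_i · v(u_i).
Sum ≈ 4.7657.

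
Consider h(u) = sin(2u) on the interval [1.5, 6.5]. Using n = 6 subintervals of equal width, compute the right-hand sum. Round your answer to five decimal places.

-0.60195

Δu = (6.5 − 1.5)/6 = 5/6.
Right endpoints: 7/3, 19/6, 4, 29/6, 17/3, 6.5.
h(7/3) ≈ -0.99895, h(19/6) ≈ 0.05013, h(4) ≈ 0.98936, h(29/6) ≈ -0.23954, h(17/3) ≈ -0.94350, h(6.5) ≈ 0.42017.
Sum = Δu · [h(7/3) + h(19/6) + h(4) + ...].
Sum ≈ -0.60195.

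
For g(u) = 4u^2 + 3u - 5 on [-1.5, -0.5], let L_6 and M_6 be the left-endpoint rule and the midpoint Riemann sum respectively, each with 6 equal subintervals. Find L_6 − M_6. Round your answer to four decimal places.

L_6 ≈ -3.231481.
M_6 ≈ -3.675926.
L_6 − M_6 ≈ 0.4444.

0.4444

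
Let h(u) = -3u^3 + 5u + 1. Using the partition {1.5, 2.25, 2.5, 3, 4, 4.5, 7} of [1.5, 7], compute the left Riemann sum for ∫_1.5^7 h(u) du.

-798.57421875

Subinterval widths: 0.75, 0.25, 0.5, 1, 0.5, 2.5.
Left endpoints: 1.5, 2.25, 2.5, 3, 4, 4.5.
h(1.5) = -1.625, h(2.25) = -21.921875, h(2.5) = -33.375, h(3) = -65, h(4) = -171, h(4.5) = -249.875.
Sum = Σ Δu_i · h(u_i).
Sum = -798.57421875.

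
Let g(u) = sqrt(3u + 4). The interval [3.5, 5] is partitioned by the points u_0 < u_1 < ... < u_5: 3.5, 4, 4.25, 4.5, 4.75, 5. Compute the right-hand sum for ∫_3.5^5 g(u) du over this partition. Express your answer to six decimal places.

6.226719

Subinterval widths: 0.5, 0.25, 0.25, 0.25, 0.25.
Right endpoints: 4, 4.25, 4.5, 4.75, 5.
g(4) ≈ 4.000000, g(4.25) ≈ 4.092676, g(4.5) ≈ 4.183300, g(4.75) ≈ 4.272002, g(5) ≈ 4.358899.
Sum = Σ Δu_i · g(u_i).
Sum ≈ 6.226719.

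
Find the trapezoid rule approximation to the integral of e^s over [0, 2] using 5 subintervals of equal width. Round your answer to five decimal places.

Δs = (2 − 0)/5 = 0.4.
f(0) ≈ 1.00000, f(0.4) ≈ 1.49182, f(0.8) ≈ 2.22554, f(1.2) ≈ 3.32012, f(1.6) ≈ 4.95303, f(2) ≈ 7.38906.
T_5 = (Δs/2)·[f(s_0) + 2f(s_1) + ... + 2f(s_{4}) + f(s_5)].
Sum ≈ 6.47402.

6.47402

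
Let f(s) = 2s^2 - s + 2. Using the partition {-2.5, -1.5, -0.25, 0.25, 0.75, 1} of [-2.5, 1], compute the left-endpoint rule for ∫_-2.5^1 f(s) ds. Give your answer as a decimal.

29.71875

Subinterval widths: 1, 1.25, 0.5, 0.5, 0.25.
Left endpoints: -2.5, -1.5, -0.25, 0.25, 0.75.
f(-2.5) = 17, f(-1.5) = 8, f(-0.25) = 2.375, f(0.25) = 1.875, f(0.75) = 2.375.
Sum = Σ Δs_i · f(s_i).
Sum = 29.71875.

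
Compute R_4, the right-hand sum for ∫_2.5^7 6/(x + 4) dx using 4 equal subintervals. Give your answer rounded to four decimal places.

Δx = (7 − 2.5)/4 = 1.125.
Right endpoints: 3.625, 4.75, 5.875, 7.
f(3.625) = 48/61, f(4.75) = 24/35, f(5.875) = 48/79, f(7) = 6/11.
Sum = Δx · [f(3.625) + f(4.75) + f(5.875) + f(7)].
Sum ≈ 2.9539.

2.9539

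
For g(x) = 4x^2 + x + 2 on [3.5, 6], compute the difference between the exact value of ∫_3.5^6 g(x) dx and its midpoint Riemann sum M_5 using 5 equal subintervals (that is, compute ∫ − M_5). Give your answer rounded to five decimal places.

0.20833

Exact integral: ∫_3.5^6 g(x) dx ≈ 247.7083333.
M_5 = 247.5.
Error ≈ 247.7083333 − 247.5 ≈ 0.20833.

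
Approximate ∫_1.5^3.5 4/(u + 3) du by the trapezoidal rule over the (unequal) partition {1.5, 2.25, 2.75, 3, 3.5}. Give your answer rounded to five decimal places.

Subinterval widths: 0.75, 0.5, 0.25, 0.5.
f(1.5) = 8/9, f(2.25) = 16/21, f(2.75) = 16/23, f(3) = 2/3, f(3.5) = 8/13.
On each subinterval the trapezoid contributes (Δu_i/2)·[f(u_{i-1}) + f(u_i)].
Sum ≈ 1.47424.

1.47424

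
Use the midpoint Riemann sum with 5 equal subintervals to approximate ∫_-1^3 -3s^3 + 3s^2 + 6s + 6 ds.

17.28

Δs = (3 − (-1))/5 = 0.8.
Midpoints: -0.6, 0.2, 1, 1.8, 2.6.
f(-0.6) = 4.128, f(0.2) = 7.296, f(1) = 12, f(1.8) = 9.024, f(2.6) = -10.848.
Sum = Δs · [f(-0.6) + f(0.2) + f(1) + f(1.8) + f(2.6)].
Sum = 17.28.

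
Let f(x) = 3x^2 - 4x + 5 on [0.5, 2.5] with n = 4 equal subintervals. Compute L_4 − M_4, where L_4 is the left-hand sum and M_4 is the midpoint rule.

-2.125

L_4 = 11.25.
M_4 = 13.375.
L_4 − M_4 = -2.125.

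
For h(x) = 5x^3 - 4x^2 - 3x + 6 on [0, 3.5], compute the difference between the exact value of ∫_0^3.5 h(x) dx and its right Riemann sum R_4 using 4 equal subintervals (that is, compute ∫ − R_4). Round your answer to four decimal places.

Exact integral: ∫_0^3.5 h(x) dx ≈ 133.036458.
R_4 ≈ 210.731445.
Error ≈ 133.036458 − 210.731445 ≈ -77.6950.

-77.6950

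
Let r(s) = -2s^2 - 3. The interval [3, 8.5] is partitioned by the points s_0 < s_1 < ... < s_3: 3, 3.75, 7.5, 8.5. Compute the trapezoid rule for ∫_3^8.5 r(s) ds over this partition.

-425.96875

Subinterval widths: 0.75, 3.75, 1.
r(3) = -21, r(3.75) = -31.125, r(7.5) = -115.5, r(8.5) = -147.5.
On each subinterval the trapezoid contributes (Δs_i/2)·[r(s_{i-1}) + r(s_i)].
Sum = -425.96875.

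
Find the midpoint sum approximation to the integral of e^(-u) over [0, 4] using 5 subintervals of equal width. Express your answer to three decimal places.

0.956

Δu = (4 − 0)/5 = 0.8.
Midpoints: 0.4, 1.2, 2, 2.8, 3.6.
f(0.4) ≈ 0.670, f(1.2) ≈ 0.301, f(2) ≈ 0.135, f(2.8) ≈ 0.061, f(3.6) ≈ 0.027.
Sum = Δu · [f(0.4) + f(1.2) + f(2) + f(2.8) + f(3.6)].
Sum ≈ 0.956.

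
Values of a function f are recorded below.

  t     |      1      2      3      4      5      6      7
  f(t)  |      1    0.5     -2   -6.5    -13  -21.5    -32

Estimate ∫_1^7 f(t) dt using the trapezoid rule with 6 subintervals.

-58

Δt = 1.
T_6 = (1/2)·[1 + 2·0.5 + 2·(-2) + 2·(-6.5) + 2·(-13) + 2·(-21.5) + (-32)] = -58.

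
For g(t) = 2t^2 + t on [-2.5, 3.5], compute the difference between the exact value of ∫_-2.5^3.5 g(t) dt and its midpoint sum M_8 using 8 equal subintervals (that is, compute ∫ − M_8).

Exact integral: ∫_-2.5^3.5 g(t) dt = 42.
M_8 = 41.4375.
Error = 42 − 41.4375 = 0.5625.

0.5625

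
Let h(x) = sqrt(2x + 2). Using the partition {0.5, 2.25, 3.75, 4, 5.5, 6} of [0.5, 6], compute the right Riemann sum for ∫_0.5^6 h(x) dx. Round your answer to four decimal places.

17.1547

Subinterval widths: 1.75, 1.5, 0.25, 1.5, 0.5.
Right endpoints: 2.25, 3.75, 4, 5.5, 6.
h(2.25) ≈ 2.5495, h(3.75) ≈ 3.0822, h(4) ≈ 3.1623, h(5.5) ≈ 3.6056, h(6) ≈ 3.7417.
Sum = Σ Δx_i · h(x_i).
Sum ≈ 17.1547.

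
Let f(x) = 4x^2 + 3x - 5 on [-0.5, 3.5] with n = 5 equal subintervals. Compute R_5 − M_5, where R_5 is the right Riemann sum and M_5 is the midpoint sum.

R_5 = 81.04.
M_5 = 54.48.
R_5 − M_5 = 26.56.

26.56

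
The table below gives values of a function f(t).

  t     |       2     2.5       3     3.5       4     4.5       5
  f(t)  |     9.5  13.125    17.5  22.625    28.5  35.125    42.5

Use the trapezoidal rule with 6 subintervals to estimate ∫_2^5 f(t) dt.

Δt = 0.5.
T_6 = (0.5/2)·[9.5 + 2·13.125 + 2·17.5 + 2·22.625 + 2·28.5 + 2·35.125 + 42.5] = 71.4375.

71.4375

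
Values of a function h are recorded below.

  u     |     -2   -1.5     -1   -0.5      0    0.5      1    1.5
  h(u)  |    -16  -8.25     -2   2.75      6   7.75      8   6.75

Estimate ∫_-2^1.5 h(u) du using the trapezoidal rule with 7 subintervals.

Δu = 0.5.
T_7 = (0.5/2)·[(-16) + 2·(-8.25) + 2·(-2) + 2·2.75 + 2·6 + 2·7.75 + 2·8 + 6.75] = 4.8125.

4.8125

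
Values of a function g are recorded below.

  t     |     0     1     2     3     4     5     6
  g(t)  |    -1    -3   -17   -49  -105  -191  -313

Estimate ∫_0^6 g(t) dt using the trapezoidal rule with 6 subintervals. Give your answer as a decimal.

-522

Δt = 1.
T_6 = (1/2)·[(-1) + 2·(-3) + 2·(-17) + 2·(-49) + 2·(-105) + 2·(-191) + (-313)] = -522.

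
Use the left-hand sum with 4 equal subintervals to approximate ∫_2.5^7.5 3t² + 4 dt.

336.40625

Δt = (7.5 − 2.5)/4 = 1.25.
Left endpoints: 2.5, 3.75, 5, 6.25.
f(2.5) = 22.75, f(3.75) = 46.1875, f(5) = 79, f(6.25) = 121.1875.
Sum = Δt · [f(2.5) + f(3.75) + f(5) + f(6.25)].
Sum = 336.40625.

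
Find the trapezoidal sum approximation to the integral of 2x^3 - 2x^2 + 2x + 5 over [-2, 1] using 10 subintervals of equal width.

Δx = (1 − (-2))/10 = 0.3.
f(-2) = -23, f(-1.7) = -14.006, f(-1.4) = -7.208, f(-1.1) = -2.282, f(-0.8) = 1.096, f(-0.5) = 3.25, f(-0.2) = 4.504, f(0.1) = 5.182, f(0.4) = 5.608, f(0.7) = 6.106, f(1) = 7.
T_10 = (Δx/2)·[f(x_0) + 2f(x_1) + ... + 2f(x_{9}) + f(x_10)].
Sum = -1.725.

-1.725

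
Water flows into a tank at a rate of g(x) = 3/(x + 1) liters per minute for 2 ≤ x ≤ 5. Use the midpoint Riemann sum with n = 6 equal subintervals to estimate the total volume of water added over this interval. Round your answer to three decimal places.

2.077

Δx = (5 − 2)/6 = 0.5.
Midpoints: 2.25, 2.75, 3.25, 3.75, 4.25, 4.75.
g(2.25) = 12/13, g(2.75) = 0.8, g(3.25) = 12/17, g(3.75) = 12/19, g(4.25) = 4/7, g(4.75) = 12/23.
Sum = Δx · [g(2.25) + g(2.75) + g(3.25) + ...].
Sum ≈ 2.077.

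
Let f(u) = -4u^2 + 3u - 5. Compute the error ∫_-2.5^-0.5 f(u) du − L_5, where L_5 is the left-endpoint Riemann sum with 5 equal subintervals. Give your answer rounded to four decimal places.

6.2133

Exact integral: ∫_-2.5^-0.5 f(u) du ≈ -39.666667.
L_5 = -45.88.
Error ≈ -39.666667 − (-45.88) ≈ 6.2133.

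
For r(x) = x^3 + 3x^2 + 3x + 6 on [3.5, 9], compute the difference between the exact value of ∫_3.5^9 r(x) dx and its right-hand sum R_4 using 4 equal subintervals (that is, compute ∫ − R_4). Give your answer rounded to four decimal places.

Exact integral: ∫_3.5^9 r(x) dx = 2424.984375.
R_4 ≈ 3087.530273.
Error ≈ 2424.984375 − 3087.530273 ≈ -662.5459.

-662.5459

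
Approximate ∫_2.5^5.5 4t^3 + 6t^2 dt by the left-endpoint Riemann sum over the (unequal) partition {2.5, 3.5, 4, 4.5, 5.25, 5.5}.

949.046875

Subinterval widths: 1, 0.5, 0.5, 0.75, 0.25.
Left endpoints: 2.5, 3.5, 4, 4.5, 5.25.
f(2.5) = 100, f(3.5) = 245, f(4) = 352, f(4.5) = 486, f(5.25) = 744.1875.
Sum = Σ Δt_i · f(t_i).
Sum = 949.046875.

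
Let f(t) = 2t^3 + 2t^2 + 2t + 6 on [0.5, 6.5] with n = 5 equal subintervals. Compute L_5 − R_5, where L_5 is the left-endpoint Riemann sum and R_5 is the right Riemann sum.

-774

L_5 = 799.62.
R_5 = 1573.62.
L_5 − R_5 = -774.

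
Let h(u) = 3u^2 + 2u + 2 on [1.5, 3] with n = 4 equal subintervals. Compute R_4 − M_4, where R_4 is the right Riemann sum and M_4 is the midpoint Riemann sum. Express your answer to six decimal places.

4.517578

R_4 = 37.83984375.
M_4 ≈ 33.32226562.
R_4 − M_4 ≈ 4.517578.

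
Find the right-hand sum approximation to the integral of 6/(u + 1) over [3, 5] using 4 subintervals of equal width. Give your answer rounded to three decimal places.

2.312

Δu = (5 − 3)/4 = 0.5.
Right endpoints: 3.5, 4, 4.5, 5.
f(3.5) = 4/3, f(4) = 1.2, f(4.5) = 12/11, f(5) = 1.
Sum = Δu · [f(3.5) + f(4) + f(4.5) + f(5)].
Sum ≈ 2.312.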